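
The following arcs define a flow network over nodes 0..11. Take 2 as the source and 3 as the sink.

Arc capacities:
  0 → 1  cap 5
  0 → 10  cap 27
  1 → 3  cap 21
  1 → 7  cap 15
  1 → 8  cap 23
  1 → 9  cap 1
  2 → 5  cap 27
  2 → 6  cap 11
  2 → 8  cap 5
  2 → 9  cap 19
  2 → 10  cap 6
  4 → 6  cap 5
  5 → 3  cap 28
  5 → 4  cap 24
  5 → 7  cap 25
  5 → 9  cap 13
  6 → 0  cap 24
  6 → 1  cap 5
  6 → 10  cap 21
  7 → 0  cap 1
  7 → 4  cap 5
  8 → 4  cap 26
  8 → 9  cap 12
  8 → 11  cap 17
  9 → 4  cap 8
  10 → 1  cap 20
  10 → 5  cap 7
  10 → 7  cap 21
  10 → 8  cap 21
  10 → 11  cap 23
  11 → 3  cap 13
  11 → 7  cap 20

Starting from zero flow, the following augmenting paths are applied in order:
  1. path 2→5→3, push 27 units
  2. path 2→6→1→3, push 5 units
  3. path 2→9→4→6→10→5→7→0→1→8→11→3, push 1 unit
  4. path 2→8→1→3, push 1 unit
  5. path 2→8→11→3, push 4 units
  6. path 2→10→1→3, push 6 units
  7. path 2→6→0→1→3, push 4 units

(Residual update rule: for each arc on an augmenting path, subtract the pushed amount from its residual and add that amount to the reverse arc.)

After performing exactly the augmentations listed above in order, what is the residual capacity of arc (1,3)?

Residual capacity of (1,3): 5

after path 1 (2→5→3, push 27): res(1,3)=21
after path 2 (2→6→1→3, push 5): res(1,3)=16
after path 3 (2→9→4→6→10→5→7→0→1→8→11→3, push 1): res(1,3)=16
after path 4 (2→8→1→3, push 1): res(1,3)=15
after path 5 (2→8→11→3, push 4): res(1,3)=15
after path 6 (2→10→1→3, push 6): res(1,3)=9
after path 7 (2→6→0→1→3, push 4): res(1,3)=5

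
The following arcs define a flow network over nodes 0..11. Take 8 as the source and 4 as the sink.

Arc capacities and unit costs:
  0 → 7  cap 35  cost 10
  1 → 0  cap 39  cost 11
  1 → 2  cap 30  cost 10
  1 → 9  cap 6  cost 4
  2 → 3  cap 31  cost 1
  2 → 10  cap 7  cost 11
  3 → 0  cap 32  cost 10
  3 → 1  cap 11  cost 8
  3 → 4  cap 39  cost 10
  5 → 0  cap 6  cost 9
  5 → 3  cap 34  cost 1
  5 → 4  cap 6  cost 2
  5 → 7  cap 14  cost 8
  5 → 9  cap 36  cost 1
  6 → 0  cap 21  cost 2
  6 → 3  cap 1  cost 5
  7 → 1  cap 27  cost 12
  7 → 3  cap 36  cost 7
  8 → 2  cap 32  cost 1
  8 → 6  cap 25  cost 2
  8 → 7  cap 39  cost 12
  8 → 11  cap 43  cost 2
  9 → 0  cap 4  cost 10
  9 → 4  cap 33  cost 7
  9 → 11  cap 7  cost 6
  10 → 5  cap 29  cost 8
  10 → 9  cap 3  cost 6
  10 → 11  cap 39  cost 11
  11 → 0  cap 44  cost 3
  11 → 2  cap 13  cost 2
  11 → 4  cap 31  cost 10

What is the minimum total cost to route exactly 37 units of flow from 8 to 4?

Minimum cost for 37 units: 444

shortest-cost path #1: 8→11→4 push 31 @ unit cost 12 (adds 372)
shortest-cost path #2: 8→2→3→4 push 6 @ unit cost 12 (adds 72)
total cost = 444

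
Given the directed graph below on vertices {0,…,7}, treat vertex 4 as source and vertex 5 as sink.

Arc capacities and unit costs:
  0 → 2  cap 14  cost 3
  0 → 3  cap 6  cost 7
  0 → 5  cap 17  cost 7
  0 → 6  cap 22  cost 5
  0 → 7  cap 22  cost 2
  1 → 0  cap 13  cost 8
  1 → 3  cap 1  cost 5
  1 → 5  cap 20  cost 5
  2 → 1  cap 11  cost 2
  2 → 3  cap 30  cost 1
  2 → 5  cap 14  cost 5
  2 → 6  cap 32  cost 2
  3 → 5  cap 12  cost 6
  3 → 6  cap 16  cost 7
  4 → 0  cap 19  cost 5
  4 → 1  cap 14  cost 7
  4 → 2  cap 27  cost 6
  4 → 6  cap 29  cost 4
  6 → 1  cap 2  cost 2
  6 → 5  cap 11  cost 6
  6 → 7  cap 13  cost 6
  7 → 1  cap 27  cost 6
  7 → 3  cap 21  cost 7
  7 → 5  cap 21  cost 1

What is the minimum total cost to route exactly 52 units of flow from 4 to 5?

shortest-cost path #1: 4→0→7→5 push 19 @ unit cost 8 (adds 152)
shortest-cost path #2: 4→6→5 push 11 @ unit cost 10 (adds 110)
shortest-cost path #3: 4→6→7→5 push 2 @ unit cost 11 (adds 22)
shortest-cost path #4: 4→6→1→5 push 2 @ unit cost 11 (adds 22)
shortest-cost path #5: 4→2→5 push 14 @ unit cost 11 (adds 154)
shortest-cost path #6: 4→1→5 push 4 @ unit cost 12 (adds 48)
total cost = 508

Minimum cost for 52 units: 508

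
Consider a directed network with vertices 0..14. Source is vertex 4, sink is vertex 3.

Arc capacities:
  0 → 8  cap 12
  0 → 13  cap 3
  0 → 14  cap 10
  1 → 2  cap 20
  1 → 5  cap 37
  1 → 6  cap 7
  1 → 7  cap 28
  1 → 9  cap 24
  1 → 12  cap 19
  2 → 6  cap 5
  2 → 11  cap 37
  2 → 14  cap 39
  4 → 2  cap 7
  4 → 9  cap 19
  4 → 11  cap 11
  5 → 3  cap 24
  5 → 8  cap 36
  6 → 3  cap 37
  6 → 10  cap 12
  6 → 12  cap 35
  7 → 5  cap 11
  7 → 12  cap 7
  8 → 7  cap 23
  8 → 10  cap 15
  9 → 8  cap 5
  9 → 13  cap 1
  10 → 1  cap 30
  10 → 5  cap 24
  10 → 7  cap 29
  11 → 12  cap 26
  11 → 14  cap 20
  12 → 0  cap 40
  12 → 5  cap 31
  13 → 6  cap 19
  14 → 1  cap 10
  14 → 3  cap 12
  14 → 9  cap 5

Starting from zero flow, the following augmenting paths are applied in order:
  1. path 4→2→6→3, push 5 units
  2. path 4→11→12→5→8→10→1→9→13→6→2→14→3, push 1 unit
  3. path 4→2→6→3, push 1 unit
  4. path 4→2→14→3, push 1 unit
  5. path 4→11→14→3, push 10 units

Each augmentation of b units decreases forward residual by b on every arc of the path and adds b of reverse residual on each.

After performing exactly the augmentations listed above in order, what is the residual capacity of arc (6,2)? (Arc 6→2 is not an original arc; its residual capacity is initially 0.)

after path 1 (4→2→6→3, push 5): res(6,2)=5
after path 2 (4→11→12→5→8→10→1→9→13→6→2→14→3, push 1): res(6,2)=4
after path 3 (4→2→6→3, push 1): res(6,2)=5
after path 4 (4→2→14→3, push 1): res(6,2)=5
after path 5 (4→11→14→3, push 10): res(6,2)=5

Residual capacity of (6,2): 5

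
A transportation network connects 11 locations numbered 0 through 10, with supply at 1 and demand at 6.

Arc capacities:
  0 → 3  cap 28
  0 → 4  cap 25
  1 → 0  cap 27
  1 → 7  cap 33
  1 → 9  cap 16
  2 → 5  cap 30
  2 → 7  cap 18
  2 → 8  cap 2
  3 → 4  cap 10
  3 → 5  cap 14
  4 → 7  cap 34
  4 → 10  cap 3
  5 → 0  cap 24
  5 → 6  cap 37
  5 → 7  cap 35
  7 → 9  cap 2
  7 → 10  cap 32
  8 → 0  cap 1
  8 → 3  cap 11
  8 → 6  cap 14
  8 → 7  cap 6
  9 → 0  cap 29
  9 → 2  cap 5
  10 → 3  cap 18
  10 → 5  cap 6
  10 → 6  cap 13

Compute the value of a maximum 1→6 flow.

Maximum flow value: 38

augment #1: 1→7→10→6 bottleneck 13, total now 13
augment #2: 1→0→3→5→6 bottleneck 14, total now 27
augment #3: 1→7→10→5→6 bottleneck 6, total now 33
augment #4: 1→9→2→5→6 bottleneck 5, total now 38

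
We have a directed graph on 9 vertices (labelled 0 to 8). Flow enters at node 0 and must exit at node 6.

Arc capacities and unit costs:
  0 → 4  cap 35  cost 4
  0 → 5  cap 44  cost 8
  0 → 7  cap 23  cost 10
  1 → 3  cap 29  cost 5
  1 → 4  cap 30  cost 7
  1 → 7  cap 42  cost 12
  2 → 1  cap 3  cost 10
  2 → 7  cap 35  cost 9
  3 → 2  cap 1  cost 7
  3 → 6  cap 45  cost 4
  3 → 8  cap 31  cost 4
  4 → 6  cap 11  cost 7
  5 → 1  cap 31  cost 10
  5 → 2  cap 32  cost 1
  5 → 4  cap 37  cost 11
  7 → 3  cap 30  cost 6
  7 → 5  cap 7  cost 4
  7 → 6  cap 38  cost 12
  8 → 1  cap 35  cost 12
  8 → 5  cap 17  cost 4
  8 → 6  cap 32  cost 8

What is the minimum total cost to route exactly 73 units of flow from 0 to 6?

Minimum cost for 73 units: 1678

shortest-cost path #1: 0→4→6 push 11 @ unit cost 11 (adds 121)
shortest-cost path #2: 0→7→3→6 push 23 @ unit cost 20 (adds 460)
shortest-cost path #3: 0→5→1→3→6 push 22 @ unit cost 27 (adds 594)
shortest-cost path #4: 0→5→1→3→7→6 push 7 @ unit cost 29 (adds 203)
shortest-cost path #5: 0→5→2→7→6 push 10 @ unit cost 30 (adds 300)
total cost = 1678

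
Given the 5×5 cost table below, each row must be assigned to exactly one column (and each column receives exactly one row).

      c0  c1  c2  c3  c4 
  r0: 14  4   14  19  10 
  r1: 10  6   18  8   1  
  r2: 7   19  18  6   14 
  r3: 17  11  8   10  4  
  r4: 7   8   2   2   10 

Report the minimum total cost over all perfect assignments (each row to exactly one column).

Minimum assignment cost: 22

optimal assignment: row0→col1 (cost 4), row1→col4 (cost 1), row2→col0 (cost 7), row3→col2 (cost 8), row4→col3 (cost 2)
total = 4 + 1 + 7 + 8 + 2 = 22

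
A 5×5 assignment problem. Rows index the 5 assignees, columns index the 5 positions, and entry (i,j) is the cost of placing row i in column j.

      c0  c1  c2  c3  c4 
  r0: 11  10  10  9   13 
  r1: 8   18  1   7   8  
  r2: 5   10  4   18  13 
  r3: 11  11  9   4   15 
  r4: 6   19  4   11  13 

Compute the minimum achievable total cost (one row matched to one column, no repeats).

optimal assignment: row0→col1 (cost 10), row1→col4 (cost 8), row2→col0 (cost 5), row3→col3 (cost 4), row4→col2 (cost 4)
total = 10 + 8 + 5 + 4 + 4 = 31

Minimum assignment cost: 31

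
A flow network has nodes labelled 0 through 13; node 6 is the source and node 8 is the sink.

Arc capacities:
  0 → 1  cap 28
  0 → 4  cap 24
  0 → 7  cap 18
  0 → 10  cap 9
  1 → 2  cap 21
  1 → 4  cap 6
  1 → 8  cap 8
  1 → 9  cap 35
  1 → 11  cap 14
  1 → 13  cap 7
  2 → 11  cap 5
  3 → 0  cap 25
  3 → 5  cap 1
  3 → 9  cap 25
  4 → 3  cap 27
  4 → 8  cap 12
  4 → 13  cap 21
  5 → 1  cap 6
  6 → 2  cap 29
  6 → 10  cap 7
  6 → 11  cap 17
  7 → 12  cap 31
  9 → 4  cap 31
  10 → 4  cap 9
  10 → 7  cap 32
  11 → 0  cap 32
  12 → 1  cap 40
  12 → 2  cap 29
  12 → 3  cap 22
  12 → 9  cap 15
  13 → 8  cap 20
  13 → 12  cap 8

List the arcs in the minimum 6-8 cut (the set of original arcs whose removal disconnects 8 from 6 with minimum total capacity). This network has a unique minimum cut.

Min-cut arcs: {(2,11), (6,10), (6,11)} (total capacity 29)

augment #1: 6→10→4→8 push 7
augment #2: 6→11→0→1→8 push 8
augment #3: 6→11→0→4→8 push 5
augment #4: 6→11→0→1→13→8 push 4
augment #5: 6→2→11→0→1→13→8 push 3
augment #6: 6→2→11→0→4→13→8 push 2
max flow = 29; residual-reachable set from 6 gives S-side
cut edges (S→T): {(2,11), (6,10), (6,11)} total cap 29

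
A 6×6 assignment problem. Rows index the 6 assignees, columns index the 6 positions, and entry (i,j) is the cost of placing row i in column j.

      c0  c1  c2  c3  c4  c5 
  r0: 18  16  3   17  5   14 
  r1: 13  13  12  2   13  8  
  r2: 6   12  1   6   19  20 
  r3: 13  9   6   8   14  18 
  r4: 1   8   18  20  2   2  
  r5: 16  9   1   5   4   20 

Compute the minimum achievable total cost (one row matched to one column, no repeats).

optimal assignment: row0→col4 (cost 5), row1→col3 (cost 2), row2→col0 (cost 6), row3→col1 (cost 9), row4→col5 (cost 2), row5→col2 (cost 1)
total = 5 + 2 + 6 + 9 + 2 + 1 = 25

Minimum assignment cost: 25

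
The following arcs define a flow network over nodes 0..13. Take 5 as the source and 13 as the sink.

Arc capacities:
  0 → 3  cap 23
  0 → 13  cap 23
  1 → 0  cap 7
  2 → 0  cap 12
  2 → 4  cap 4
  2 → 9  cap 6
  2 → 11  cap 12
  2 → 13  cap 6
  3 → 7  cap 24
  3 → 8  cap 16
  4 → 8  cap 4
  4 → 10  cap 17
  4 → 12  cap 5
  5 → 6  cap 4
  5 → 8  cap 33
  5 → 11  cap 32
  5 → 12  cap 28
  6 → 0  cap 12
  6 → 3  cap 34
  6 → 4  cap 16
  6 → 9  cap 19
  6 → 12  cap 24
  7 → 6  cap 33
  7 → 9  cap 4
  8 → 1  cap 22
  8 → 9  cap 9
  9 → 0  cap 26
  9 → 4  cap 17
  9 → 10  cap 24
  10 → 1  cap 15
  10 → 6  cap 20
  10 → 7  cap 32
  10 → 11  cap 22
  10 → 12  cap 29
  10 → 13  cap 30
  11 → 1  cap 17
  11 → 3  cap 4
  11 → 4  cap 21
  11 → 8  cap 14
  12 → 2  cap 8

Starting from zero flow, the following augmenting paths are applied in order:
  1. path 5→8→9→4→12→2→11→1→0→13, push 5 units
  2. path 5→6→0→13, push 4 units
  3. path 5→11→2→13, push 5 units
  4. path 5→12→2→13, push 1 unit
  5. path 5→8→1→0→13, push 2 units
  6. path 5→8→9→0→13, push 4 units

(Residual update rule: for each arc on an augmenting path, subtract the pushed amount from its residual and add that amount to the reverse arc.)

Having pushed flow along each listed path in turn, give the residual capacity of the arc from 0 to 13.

Residual capacity of (0,13): 8

after path 1 (5→8→9→4→12→2→11→1→0→13, push 5): res(0,13)=18
after path 2 (5→6→0→13, push 4): res(0,13)=14
after path 3 (5→11→2→13, push 5): res(0,13)=14
after path 4 (5→12→2→13, push 1): res(0,13)=14
after path 5 (5→8→1→0→13, push 2): res(0,13)=12
after path 6 (5→8→9→0→13, push 4): res(0,13)=8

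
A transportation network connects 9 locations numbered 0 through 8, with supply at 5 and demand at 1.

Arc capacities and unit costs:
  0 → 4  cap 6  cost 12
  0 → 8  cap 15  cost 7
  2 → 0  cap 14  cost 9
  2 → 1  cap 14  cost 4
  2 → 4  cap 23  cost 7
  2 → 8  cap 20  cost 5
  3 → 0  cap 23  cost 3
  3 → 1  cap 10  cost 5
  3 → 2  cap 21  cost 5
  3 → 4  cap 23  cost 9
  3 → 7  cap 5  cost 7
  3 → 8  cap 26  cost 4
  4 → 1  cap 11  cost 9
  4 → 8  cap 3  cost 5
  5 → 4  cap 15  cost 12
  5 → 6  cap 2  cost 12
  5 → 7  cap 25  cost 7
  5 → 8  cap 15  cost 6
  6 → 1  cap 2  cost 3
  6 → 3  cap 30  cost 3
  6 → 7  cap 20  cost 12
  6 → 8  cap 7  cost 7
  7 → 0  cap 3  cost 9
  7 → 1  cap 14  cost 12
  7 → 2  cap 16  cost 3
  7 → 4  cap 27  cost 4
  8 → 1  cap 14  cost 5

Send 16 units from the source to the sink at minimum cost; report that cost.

Minimum cost for 16 units: 182

shortest-cost path #1: 5→8→1 push 14 @ unit cost 11 (adds 154)
shortest-cost path #2: 5→7→2→1 push 2 @ unit cost 14 (adds 28)
total cost = 182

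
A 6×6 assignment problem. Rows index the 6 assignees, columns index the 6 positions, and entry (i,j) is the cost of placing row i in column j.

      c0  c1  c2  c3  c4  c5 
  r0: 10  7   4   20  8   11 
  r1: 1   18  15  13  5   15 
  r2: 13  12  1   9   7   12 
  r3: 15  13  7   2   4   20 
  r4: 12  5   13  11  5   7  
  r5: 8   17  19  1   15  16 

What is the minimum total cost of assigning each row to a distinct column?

optimal assignment: row0→col1 (cost 7), row1→col0 (cost 1), row2→col2 (cost 1), row3→col4 (cost 4), row4→col5 (cost 7), row5→col3 (cost 1)
total = 7 + 1 + 1 + 4 + 7 + 1 = 21

Minimum assignment cost: 21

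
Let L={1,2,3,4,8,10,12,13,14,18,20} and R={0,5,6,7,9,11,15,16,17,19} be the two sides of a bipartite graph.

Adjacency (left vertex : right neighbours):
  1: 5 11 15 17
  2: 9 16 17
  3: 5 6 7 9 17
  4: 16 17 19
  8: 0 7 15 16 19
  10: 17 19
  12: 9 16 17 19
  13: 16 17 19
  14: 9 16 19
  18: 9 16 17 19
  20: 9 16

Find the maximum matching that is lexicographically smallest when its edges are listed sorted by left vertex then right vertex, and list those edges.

Lex-smallest maximum matching: {(1,5), (2,9), (3,6), (4,16), (8,0), (10,17), (12,19)}

|M| = 7 (so the lex-smallest maximum matching has 7 edges)
process left vertices in ascending order; for each, take the smallest-labelled available neighbour that still permits 7 edges overall, or leave it unmatched if none does
lex-smallest matching: {1-5, 2-9, 3-6, 4-16, 8-0, 10-17, 12-19}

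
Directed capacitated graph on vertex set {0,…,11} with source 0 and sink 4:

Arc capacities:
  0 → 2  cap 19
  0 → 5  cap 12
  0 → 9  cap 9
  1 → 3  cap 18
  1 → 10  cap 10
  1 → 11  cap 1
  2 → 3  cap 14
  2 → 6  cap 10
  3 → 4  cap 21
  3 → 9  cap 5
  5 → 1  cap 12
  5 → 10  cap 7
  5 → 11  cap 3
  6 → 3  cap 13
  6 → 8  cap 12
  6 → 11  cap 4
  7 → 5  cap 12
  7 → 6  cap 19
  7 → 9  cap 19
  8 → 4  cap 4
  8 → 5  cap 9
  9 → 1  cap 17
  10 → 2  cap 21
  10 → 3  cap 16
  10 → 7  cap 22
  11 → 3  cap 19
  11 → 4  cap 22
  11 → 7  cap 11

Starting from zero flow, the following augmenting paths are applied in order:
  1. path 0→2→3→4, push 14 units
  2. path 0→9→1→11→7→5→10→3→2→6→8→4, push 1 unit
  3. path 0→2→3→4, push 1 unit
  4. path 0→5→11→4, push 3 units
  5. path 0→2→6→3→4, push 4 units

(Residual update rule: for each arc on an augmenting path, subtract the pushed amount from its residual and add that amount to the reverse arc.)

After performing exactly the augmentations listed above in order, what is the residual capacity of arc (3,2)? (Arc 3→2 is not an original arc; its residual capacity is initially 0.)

Residual capacity of (3,2): 14

after path 1 (0→2→3→4, push 14): res(3,2)=14
after path 2 (0→9→1→11→7→5→10→3→2→6→8→4, push 1): res(3,2)=13
after path 3 (0→2→3→4, push 1): res(3,2)=14
after path 4 (0→5→11→4, push 3): res(3,2)=14
after path 5 (0→2→6→3→4, push 4): res(3,2)=14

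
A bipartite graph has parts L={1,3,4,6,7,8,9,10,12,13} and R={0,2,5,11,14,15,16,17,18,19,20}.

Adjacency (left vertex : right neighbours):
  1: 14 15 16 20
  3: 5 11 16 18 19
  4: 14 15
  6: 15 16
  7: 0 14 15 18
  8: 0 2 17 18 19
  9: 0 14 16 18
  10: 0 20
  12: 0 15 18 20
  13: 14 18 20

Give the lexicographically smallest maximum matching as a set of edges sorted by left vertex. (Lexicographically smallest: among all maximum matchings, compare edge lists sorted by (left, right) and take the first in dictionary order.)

Lex-smallest maximum matching: {(1,14), (3,5), (4,15), (6,16), (7,0), (8,2), (9,18), (10,20)}

|M| = 8 (so the lex-smallest maximum matching has 8 edges)
process left vertices in ascending order; for each, take the smallest-labelled available neighbour that still permits 8 edges overall, or leave it unmatched if none does
lex-smallest matching: {1-14, 3-5, 4-15, 6-16, 7-0, 8-2, 9-18, 10-20}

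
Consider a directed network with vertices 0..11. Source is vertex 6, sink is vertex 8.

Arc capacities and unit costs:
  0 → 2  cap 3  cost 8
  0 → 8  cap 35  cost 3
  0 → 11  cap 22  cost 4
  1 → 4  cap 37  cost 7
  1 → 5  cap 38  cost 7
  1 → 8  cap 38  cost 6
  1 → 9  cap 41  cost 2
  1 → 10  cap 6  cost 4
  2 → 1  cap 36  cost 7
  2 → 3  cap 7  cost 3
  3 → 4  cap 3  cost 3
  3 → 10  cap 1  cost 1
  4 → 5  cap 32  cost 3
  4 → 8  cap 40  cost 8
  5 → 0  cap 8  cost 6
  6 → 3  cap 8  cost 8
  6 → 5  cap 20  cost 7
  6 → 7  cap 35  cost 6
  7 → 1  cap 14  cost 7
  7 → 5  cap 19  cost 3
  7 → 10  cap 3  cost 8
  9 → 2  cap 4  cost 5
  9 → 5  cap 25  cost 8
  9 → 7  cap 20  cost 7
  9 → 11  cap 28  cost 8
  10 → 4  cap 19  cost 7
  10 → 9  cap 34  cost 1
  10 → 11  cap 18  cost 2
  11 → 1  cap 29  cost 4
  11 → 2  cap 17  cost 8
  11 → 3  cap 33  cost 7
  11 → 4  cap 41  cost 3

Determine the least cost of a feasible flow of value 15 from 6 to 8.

Minimum cost for 15 units: 261

shortest-cost path #1: 6→5→0→8 push 8 @ unit cost 16 (adds 128)
shortest-cost path #2: 6→7→1→8 push 7 @ unit cost 19 (adds 133)
total cost = 261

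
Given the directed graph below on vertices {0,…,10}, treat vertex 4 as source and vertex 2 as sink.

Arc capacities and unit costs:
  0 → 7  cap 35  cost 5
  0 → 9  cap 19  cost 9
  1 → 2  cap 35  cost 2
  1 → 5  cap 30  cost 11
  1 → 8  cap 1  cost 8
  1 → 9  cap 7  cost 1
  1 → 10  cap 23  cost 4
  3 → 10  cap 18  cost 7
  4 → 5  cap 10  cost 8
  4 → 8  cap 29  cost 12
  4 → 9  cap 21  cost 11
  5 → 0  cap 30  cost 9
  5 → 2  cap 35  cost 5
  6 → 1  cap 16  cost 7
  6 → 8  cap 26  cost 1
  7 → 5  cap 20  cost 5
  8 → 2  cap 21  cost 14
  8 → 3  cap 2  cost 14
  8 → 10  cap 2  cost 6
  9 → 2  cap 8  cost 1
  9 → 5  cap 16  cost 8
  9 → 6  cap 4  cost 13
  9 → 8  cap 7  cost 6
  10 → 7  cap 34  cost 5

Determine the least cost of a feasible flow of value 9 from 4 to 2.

shortest-cost path #1: 4→9→2 push 8 @ unit cost 12 (adds 96)
shortest-cost path #2: 4→5→2 push 1 @ unit cost 13 (adds 13)
total cost = 109

Minimum cost for 9 units: 109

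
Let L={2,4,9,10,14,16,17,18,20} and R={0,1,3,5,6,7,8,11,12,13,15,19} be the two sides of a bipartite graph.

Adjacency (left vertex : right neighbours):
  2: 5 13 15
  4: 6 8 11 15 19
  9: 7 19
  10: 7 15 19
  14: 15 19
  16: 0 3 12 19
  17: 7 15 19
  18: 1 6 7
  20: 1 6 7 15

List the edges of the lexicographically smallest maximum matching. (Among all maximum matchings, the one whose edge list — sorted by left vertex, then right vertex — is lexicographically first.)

|M| = 8 (so the lex-smallest maximum matching has 8 edges)
process left vertices in ascending order; for each, take the smallest-labelled available neighbour that still permits 8 edges overall, or leave it unmatched if none does
lex-smallest matching: {2-5, 4-8, 9-7, 10-15, 14-19, 16-0, 18-1, 20-6}

Lex-smallest maximum matching: {(2,5), (4,8), (9,7), (10,15), (14,19), (16,0), (18,1), (20,6)}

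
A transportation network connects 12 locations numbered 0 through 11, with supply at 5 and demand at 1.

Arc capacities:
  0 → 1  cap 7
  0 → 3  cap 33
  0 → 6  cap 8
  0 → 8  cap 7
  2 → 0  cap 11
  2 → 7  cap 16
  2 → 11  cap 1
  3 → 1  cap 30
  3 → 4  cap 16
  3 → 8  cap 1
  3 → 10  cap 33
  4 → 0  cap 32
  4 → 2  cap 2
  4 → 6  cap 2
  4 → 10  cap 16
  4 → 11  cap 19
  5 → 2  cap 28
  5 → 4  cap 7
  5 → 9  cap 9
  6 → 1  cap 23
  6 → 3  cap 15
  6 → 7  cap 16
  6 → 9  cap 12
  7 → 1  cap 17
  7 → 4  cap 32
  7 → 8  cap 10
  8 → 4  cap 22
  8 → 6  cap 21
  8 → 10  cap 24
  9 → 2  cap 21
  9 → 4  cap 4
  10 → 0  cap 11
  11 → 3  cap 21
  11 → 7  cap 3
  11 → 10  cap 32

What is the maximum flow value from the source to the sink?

augment #1: 5→2→0→1 bottleneck 7, total now 7
augment #2: 5→2→7→1 bottleneck 16, total now 23
augment #3: 5→4→6→1 bottleneck 2, total now 25
augment #4: 5→2→0→3→1 bottleneck 4, total now 29
augment #5: 5→2→11→3→1 bottleneck 1, total now 30
augment #6: 5→4→0→3→1 bottleneck 5, total now 35
augment #7: 5→9→4→0→3→1 bottleneck 4, total now 39

Maximum flow value: 39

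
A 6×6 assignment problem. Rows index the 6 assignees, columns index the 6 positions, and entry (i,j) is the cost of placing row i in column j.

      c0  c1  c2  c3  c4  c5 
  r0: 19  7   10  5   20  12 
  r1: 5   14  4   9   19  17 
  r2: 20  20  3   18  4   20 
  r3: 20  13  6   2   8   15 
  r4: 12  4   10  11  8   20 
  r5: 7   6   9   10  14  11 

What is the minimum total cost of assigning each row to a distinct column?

Minimum assignment cost: 33

optimal assignment: row0→col5 (cost 12), row1→col2 (cost 4), row2→col4 (cost 4), row3→col3 (cost 2), row4→col1 (cost 4), row5→col0 (cost 7)
total = 12 + 4 + 4 + 2 + 4 + 7 = 33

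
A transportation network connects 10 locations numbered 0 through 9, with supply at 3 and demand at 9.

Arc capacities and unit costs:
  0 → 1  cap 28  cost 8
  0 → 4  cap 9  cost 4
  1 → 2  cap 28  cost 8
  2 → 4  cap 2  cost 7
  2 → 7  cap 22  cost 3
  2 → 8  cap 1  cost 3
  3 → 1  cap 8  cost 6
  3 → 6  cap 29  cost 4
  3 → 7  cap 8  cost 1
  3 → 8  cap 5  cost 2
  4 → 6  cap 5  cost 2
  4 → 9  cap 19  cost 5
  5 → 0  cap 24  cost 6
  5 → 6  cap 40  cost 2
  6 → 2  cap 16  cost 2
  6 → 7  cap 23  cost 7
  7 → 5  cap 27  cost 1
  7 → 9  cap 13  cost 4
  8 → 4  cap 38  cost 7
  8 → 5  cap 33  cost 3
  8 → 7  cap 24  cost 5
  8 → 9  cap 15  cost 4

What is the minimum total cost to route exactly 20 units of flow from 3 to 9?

Minimum cost for 20 units: 166

shortest-cost path #1: 3→7→9 push 8 @ unit cost 5 (adds 40)
shortest-cost path #2: 3→8→9 push 5 @ unit cost 6 (adds 30)
shortest-cost path #3: 3→6→2→7→9 push 5 @ unit cost 13 (adds 65)
shortest-cost path #4: 3→6→2→8→9 push 1 @ unit cost 13 (adds 13)
shortest-cost path #5: 3→6→2→4→9 push 1 @ unit cost 18 (adds 18)
total cost = 166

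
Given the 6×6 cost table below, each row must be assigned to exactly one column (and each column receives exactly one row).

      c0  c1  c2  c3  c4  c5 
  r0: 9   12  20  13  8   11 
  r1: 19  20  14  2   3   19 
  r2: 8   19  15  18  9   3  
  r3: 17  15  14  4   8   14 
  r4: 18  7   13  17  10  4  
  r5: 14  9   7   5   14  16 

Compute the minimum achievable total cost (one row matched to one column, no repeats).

Minimum assignment cost: 33

optimal assignment: row0→col0 (cost 9), row1→col4 (cost 3), row2→col5 (cost 3), row3→col3 (cost 4), row4→col1 (cost 7), row5→col2 (cost 7)
total = 9 + 3 + 3 + 4 + 7 + 7 = 33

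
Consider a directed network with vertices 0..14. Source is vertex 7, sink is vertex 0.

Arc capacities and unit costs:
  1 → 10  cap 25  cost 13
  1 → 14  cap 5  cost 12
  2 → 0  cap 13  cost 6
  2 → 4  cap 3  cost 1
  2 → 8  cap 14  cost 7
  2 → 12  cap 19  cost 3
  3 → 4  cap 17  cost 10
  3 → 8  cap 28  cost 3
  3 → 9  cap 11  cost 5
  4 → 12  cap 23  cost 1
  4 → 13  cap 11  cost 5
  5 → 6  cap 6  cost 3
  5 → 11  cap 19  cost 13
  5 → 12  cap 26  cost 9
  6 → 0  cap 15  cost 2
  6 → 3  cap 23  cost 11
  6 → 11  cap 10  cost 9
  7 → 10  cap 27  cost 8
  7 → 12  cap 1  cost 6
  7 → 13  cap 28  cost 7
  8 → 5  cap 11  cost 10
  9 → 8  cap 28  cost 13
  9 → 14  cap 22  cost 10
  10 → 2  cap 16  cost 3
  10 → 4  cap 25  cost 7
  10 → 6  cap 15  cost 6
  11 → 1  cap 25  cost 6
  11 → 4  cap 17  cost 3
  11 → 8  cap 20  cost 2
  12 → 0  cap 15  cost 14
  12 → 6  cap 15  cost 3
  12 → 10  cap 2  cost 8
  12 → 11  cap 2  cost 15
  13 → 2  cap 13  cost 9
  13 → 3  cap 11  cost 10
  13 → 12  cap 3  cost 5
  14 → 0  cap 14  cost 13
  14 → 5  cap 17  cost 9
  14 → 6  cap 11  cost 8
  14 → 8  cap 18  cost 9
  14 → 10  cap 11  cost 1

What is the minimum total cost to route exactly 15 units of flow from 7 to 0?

Minimum cost for 15 units: 235

shortest-cost path #1: 7→12→6→0 push 1 @ unit cost 11 (adds 11)
shortest-cost path #2: 7→10→6→0 push 14 @ unit cost 16 (adds 224)
total cost = 235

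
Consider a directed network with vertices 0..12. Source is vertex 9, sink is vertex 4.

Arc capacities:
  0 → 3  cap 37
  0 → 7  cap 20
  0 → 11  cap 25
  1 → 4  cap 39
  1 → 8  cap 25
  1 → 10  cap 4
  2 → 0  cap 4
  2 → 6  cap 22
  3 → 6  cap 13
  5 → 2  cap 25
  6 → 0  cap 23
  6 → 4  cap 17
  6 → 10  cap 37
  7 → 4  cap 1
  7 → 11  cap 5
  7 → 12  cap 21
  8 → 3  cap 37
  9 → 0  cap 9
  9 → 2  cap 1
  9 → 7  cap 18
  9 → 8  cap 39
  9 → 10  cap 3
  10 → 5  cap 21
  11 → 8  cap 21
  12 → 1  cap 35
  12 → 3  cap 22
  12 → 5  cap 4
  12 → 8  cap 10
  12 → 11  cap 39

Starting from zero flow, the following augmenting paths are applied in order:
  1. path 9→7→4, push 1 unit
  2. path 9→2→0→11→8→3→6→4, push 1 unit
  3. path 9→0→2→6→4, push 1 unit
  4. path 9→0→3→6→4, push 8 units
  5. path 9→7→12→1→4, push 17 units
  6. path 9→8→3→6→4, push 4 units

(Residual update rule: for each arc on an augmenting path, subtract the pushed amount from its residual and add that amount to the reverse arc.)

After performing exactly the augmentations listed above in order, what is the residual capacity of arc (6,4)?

Residual capacity of (6,4): 3

after path 1 (9→7→4, push 1): res(6,4)=17
after path 2 (9→2→0→11→8→3→6→4, push 1): res(6,4)=16
after path 3 (9→0→2→6→4, push 1): res(6,4)=15
after path 4 (9→0→3→6→4, push 8): res(6,4)=7
after path 5 (9→7→12→1→4, push 17): res(6,4)=7
after path 6 (9→8→3→6→4, push 4): res(6,4)=3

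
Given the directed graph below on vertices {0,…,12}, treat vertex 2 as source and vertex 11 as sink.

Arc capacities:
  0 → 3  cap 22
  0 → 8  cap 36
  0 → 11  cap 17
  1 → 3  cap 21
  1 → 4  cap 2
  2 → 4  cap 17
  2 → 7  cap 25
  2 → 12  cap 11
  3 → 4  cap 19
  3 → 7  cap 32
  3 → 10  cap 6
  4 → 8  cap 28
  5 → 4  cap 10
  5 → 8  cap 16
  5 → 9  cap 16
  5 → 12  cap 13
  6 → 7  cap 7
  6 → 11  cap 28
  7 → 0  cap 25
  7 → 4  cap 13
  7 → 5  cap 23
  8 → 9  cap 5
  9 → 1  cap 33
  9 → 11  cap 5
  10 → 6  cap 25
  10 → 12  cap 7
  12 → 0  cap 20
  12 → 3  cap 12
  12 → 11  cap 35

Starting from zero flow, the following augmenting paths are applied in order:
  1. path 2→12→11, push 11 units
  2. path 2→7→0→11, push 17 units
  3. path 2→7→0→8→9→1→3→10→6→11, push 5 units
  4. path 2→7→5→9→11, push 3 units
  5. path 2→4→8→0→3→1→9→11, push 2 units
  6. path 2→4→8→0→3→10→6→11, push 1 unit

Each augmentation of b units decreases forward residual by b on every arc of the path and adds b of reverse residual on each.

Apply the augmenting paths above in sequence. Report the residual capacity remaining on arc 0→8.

Residual capacity of (0,8): 34

after path 1 (2→12→11, push 11): res(0,8)=36
after path 2 (2→7→0→11, push 17): res(0,8)=36
after path 3 (2→7→0→8→9→1→3→10→6→11, push 5): res(0,8)=31
after path 4 (2→7→5→9→11, push 3): res(0,8)=31
after path 5 (2→4→8→0→3→1→9→11, push 2): res(0,8)=33
after path 6 (2→4→8→0→3→10→6→11, push 1): res(0,8)=34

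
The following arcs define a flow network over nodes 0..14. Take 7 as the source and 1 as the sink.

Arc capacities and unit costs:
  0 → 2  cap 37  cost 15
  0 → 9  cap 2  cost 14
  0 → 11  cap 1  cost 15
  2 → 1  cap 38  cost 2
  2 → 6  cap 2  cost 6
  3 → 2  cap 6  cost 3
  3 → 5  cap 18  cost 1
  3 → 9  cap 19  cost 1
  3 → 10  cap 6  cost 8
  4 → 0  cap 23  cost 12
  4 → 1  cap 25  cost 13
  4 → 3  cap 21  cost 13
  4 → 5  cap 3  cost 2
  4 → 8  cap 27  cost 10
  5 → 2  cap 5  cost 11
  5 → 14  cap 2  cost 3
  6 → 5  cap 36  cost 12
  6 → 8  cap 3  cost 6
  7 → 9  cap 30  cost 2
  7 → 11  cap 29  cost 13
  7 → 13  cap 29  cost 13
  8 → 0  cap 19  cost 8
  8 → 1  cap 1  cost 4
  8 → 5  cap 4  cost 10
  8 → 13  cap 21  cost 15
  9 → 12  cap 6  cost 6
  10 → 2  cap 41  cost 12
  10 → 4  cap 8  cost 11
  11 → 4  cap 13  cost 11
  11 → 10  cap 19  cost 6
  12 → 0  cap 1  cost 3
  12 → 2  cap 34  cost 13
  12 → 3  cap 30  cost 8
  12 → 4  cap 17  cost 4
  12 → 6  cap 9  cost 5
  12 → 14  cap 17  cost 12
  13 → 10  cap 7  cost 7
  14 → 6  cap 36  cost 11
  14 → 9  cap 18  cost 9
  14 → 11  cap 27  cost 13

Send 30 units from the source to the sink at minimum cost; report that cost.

Minimum cost for 30 units: 923

shortest-cost path #1: 7→9→12→3→2→1 push 6 @ unit cost 21 (adds 126)
shortest-cost path #2: 7→11→10→2→1 push 19 @ unit cost 33 (adds 627)
shortest-cost path #3: 7→13→10→2→1 push 5 @ unit cost 34 (adds 170)
total cost = 923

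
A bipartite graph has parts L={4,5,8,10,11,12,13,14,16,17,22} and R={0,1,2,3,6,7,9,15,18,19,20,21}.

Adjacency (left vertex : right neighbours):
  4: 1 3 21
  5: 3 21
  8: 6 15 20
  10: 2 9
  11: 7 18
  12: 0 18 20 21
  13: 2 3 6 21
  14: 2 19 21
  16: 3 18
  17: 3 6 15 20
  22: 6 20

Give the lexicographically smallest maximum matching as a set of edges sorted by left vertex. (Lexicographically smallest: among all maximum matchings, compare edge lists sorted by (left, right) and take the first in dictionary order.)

Lex-smallest maximum matching: {(4,1), (5,3), (8,6), (10,2), (11,7), (12,0), (13,21), (14,19), (16,18), (17,15), (22,20)}

|M| = 11 (so the lex-smallest maximum matching has 11 edges)
process left vertices in ascending order; for each, take the smallest-labelled available neighbour that still permits 11 edges overall, or leave it unmatched if none does
lex-smallest matching: {4-1, 5-3, 8-6, 10-2, 11-7, 12-0, 13-21, 14-19, 16-18, 17-15, 22-20}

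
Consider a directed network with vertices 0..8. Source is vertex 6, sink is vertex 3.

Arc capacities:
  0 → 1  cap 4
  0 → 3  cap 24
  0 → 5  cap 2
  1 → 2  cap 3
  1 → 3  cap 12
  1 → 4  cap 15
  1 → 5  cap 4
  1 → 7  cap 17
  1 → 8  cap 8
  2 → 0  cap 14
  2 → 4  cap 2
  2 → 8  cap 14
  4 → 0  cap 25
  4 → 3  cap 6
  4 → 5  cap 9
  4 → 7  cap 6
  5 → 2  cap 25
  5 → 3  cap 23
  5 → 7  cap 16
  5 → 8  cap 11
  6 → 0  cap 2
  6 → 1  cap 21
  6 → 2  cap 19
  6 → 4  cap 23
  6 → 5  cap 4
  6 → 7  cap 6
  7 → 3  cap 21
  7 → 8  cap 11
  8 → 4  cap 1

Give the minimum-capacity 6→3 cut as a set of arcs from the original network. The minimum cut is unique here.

augment #1: 6→0→3 push 2
augment #2: 6→1→3 push 12
augment #3: 6→4→3 push 6
augment #4: 6→5→3 push 4
augment #5: 6→7→3 push 6
augment #6: 6→1→5→3 push 4
augment #7: 6→1→7→3 push 5
augment #8: 6→2→0→3 push 14
augment #9: 6→4→0→3 push 8
augment #10: 6→4→5→3 push 9
augment #11: 6→2→4→7→3 push 2
augment #12: 6→2→8→4→7→3 push 1
max flow = 73; residual-reachable set from 6 gives S-side
cut edges (S→T): {(2,0), (2,4), (6,0), (6,1), (6,4), (6,5), (6,7), (8,4)} total cap 73

Min-cut arcs: {(2,0), (2,4), (6,0), (6,1), (6,4), (6,5), (6,7), (8,4)} (total capacity 73)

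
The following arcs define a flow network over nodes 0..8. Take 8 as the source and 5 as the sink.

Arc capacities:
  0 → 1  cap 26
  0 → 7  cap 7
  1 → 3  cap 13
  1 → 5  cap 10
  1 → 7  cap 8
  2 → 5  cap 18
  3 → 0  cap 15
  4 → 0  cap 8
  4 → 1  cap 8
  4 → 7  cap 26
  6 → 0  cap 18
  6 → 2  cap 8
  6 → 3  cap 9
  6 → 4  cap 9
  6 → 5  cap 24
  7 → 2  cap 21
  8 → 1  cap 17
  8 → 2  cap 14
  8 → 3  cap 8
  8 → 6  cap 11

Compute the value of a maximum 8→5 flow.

augment #1: 8→1→5 bottleneck 10, total now 10
augment #2: 8→2→5 bottleneck 14, total now 24
augment #3: 8→6→5 bottleneck 11, total now 35
augment #4: 8→1→7→2→5 bottleneck 4, total now 39

Maximum flow value: 39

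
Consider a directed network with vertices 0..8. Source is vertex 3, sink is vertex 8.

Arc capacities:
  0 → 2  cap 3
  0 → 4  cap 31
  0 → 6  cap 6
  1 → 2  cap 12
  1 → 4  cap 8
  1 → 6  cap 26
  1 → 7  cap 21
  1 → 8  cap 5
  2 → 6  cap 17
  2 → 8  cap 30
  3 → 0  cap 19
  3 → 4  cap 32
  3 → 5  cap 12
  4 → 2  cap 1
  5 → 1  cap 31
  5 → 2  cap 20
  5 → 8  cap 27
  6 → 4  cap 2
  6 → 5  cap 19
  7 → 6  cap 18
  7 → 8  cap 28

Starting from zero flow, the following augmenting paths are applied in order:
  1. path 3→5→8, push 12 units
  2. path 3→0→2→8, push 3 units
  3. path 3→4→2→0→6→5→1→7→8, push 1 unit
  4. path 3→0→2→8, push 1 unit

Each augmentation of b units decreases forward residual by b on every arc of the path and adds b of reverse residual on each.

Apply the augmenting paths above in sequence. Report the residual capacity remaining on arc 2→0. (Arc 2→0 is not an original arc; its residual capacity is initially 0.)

after path 1 (3→5→8, push 12): res(2,0)=0
after path 2 (3→0→2→8, push 3): res(2,0)=3
after path 3 (3→4→2→0→6→5→1→7→8, push 1): res(2,0)=2
after path 4 (3→0→2→8, push 1): res(2,0)=3

Residual capacity of (2,0): 3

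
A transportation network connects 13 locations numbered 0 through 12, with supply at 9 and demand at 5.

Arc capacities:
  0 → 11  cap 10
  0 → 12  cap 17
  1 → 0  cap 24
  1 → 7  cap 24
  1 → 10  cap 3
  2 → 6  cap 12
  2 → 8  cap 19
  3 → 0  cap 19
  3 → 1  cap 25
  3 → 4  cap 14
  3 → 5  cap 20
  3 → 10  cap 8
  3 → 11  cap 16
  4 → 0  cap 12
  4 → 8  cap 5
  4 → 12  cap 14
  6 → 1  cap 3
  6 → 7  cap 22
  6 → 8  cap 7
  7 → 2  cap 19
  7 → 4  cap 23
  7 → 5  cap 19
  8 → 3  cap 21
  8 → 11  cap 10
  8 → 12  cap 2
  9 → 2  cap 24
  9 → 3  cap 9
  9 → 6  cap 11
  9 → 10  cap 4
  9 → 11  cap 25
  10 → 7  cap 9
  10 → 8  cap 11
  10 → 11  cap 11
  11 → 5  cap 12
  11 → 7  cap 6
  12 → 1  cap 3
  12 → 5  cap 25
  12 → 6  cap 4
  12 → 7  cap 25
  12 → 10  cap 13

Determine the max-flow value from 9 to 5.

Maximum flow value: 66

augment #1: 9→3→5 bottleneck 9, total now 9
augment #2: 9→11→5 bottleneck 12, total now 21
augment #3: 9→6→7→5 bottleneck 11, total now 32
augment #4: 9→10→7→5 bottleneck 4, total now 36
augment #5: 9→11→7→5 bottleneck 4, total now 40
augment #6: 9→2→8→3→5 bottleneck 11, total now 51
augment #7: 9→2→8→12→5 bottleneck 2, total now 53
augment #8: 9→11→7→4→12→5 bottleneck 2, total now 55
augment #9: 9→2→6→1→0→12→5 bottleneck 3, total now 58
augment #10: 9→2→6→7→4→12→5 bottleneck 8, total now 66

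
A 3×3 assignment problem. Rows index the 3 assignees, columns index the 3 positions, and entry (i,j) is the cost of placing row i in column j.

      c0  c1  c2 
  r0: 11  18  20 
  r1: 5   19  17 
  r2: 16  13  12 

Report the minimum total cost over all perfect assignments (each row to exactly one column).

Minimum assignment cost: 35

optimal assignment: row0→col1 (cost 18), row1→col0 (cost 5), row2→col2 (cost 12)
total = 18 + 5 + 12 = 35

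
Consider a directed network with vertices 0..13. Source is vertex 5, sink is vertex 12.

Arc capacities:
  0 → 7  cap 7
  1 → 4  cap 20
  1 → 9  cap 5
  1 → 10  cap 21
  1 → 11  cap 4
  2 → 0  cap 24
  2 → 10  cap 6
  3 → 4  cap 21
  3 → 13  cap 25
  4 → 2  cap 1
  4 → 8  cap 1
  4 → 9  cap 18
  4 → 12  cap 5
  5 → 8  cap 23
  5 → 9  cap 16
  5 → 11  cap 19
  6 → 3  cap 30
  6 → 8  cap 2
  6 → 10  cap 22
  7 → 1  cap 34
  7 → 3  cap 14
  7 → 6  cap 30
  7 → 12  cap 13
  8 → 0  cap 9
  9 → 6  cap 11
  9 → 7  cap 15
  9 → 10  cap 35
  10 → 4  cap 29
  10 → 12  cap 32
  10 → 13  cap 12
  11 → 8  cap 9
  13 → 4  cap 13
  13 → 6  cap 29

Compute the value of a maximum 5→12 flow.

augment #1: 5→9→7→12 bottleneck 13, total now 13
augment #2: 5→9→10→12 bottleneck 3, total now 16
augment #3: 5→8→0→7→1→4→12 bottleneck 5, total now 21
augment #4: 5→8→0→7→1→10→12 bottleneck 2, total now 23

Maximum flow value: 23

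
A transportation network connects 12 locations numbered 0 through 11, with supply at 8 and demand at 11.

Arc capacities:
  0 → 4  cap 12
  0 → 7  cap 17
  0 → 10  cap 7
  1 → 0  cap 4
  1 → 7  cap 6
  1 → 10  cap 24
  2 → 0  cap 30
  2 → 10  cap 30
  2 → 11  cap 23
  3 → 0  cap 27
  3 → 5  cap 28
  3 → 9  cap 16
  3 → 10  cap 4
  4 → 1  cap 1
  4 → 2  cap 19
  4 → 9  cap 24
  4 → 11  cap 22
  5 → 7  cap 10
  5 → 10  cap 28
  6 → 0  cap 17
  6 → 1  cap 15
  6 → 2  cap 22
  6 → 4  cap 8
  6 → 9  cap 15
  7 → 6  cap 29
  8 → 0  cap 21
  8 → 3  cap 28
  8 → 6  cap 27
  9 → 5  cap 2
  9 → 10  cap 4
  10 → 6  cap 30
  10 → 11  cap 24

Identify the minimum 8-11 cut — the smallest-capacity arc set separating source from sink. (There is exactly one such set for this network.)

augment #1: 8→0→4→11 push 12
augment #2: 8→0→10→11 push 7
augment #3: 8→3→10→11 push 4
augment #4: 8→6→2→11 push 22
augment #5: 8→6→4→11 push 5
augment #6: 8→3→5→10→11 push 13
augment #7: 8→0→7→6→4→11 push 2
augment #8: 8→3→0→7→6→4→11 push 1
max flow = 66; residual-reachable set from 8 gives S-side
cut edges (S→T): {(0,4), (6,2), (6,4), (10,11)} total cap 66

Min-cut arcs: {(0,4), (6,2), (6,4), (10,11)} (total capacity 66)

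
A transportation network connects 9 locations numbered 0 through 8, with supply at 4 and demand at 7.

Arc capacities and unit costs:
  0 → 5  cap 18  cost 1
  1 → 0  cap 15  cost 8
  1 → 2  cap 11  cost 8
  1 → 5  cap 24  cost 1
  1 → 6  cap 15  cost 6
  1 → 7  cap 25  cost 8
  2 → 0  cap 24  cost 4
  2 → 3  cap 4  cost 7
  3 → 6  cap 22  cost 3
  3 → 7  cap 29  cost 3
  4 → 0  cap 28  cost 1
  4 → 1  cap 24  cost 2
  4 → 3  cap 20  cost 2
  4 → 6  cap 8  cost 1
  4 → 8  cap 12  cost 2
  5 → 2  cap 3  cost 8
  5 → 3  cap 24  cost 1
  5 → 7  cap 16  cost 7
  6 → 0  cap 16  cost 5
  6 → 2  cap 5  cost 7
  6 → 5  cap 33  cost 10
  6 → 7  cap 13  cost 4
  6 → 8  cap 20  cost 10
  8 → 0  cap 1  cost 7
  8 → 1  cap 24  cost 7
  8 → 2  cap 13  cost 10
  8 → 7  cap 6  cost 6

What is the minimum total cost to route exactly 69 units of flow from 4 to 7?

shortest-cost path #1: 4→6→7 push 8 @ unit cost 5 (adds 40)
shortest-cost path #2: 4→3→7 push 20 @ unit cost 5 (adds 100)
shortest-cost path #3: 4→0→5→3→7 push 9 @ unit cost 6 (adds 54)
shortest-cost path #4: 4→8→7 push 6 @ unit cost 8 (adds 48)
shortest-cost path #5: 4→0→5→7 push 9 @ unit cost 9 (adds 81)
shortest-cost path #6: 4→1→7 push 17 @ unit cost 10 (adds 170)
total cost = 493

Minimum cost for 69 units: 493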